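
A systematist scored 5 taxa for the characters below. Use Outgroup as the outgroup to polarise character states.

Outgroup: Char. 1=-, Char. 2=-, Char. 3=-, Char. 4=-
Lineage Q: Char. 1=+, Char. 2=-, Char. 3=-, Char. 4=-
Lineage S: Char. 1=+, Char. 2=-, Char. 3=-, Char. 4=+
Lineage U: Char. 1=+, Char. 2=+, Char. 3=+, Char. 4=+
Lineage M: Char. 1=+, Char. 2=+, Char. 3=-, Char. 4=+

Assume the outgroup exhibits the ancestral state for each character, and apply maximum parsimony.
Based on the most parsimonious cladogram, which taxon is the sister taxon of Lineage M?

Lineage U

The outgroup has state '-' for every character, so '+' is the derived state throughout.
Char. 1 (derived state '+') is shared by all ingroup taxa — unites the whole ingroup.
Only Lineage M and Lineage U show the derived state '+' for Char. 2, supporting them as a clade.
Char. 3 (derived state '+') is unique to Lineage U (autapomorphy; uninformative for grouping).
Char. 4: derived state '+' in Lineage M, Lineage S, and Lineage U only — synapomorphy for {Lineage M, Lineage S, Lineage U}.
Most parsimonious ingroup topology: (Lineage Q,(Lineage S,(Lineage U,Lineage M))).
Lineage M and Lineage U form a cherry on this tree, so they are sister taxa.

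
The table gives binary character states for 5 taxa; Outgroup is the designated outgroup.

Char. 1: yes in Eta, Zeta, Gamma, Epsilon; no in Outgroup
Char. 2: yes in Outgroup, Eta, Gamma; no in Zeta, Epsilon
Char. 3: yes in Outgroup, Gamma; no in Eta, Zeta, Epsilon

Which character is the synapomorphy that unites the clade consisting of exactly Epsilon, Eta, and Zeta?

Character polarity is set by the outgroup: the derived state is whichever differs from the outgroup's state, so for Char. 2, Char. 3 the derived state is 'no', and for the remaining characters it is 'yes'.
All ingroup taxa share the derived state 'yes' for Char. 1; it defines the ingroup but does not resolve relationships within it.
Only Epsilon and Zeta show the derived state 'no' for Char. 2, supporting them as a clade.
Only Epsilon, Eta, and Zeta show the derived state 'no' for Char. 3, supporting them as a clade.
Most parsimonious ingroup topology: ((Eta,(Zeta,Epsilon)),Gamma).
The clade {Epsilon, Eta, Zeta} is supported by Char. 3: its derived state 'no' occurs in exactly those taxa and in no other taxon (including the outgroup).

Char. 3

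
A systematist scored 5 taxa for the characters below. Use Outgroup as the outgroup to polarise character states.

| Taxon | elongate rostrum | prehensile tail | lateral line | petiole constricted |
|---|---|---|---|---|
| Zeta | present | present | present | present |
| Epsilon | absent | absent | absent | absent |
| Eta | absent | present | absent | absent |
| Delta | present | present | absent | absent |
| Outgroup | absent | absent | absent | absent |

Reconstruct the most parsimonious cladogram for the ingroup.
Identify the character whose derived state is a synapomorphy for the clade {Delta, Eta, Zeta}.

The outgroup has state 'absent' for every character, so 'present' is the derived state throughout.
Only Delta and Zeta show the derived state 'present' for elongate rostrum, supporting them as a clade.
prehensile tail: derived state 'present' in Delta, Eta, and Zeta only — synapomorphy for {Delta, Eta, Zeta}.
lateral line (derived state 'present') is unique to Zeta (autapomorphy; uninformative for grouping).
petiole constricted (derived state 'present') is unique to Zeta (autapomorphy; uninformative for grouping).
Most parsimonious ingroup topology: ((Eta,(Delta,Zeta)),Epsilon).
The clade {Delta, Eta, Zeta} is supported by prehensile tail: its derived state 'present' occurs in exactly those taxa and in no other taxon (including the outgroup).

prehensile tail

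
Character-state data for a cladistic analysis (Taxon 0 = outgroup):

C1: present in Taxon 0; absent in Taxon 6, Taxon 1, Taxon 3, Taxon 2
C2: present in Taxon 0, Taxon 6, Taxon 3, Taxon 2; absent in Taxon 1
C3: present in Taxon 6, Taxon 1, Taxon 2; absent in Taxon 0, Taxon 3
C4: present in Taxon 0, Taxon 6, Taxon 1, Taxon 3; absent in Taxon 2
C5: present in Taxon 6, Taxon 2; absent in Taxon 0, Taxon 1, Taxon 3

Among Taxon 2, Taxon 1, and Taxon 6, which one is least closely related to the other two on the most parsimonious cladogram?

Character polarity is set by the outgroup: the derived state is whichever differs from the outgroup's state, so for C1, C2, C4 the derived state is 'absent', and for the remaining characters it is 'present'.
All ingroup taxa share the derived state 'absent' for C1; it defines the ingroup but does not resolve relationships within it.
C2: derived state 'absent' in Taxon 1 only — an autapomorphy, so it tells us nothing about relationships among taxa.
C3 (derived state 'present') is shared by Taxon 1, Taxon 2, and Taxon 6 — a synapomorphy uniting that clade.
C4: derived state 'absent' in Taxon 2 only — an autapomorphy, so it tells us nothing about relationships among taxa.
Only Taxon 2 and Taxon 6 show the derived state 'present' for C5, supporting them as a clade.
Most parsimonious ingroup topology: (((Taxon 6,Taxon 2),Taxon 1),Taxon 3).
Taxon 2 and Taxon 6 share a more recent common ancestor with each other than either does with Taxon 1, so Taxon 1 is the least closely related of the three.

Taxon 1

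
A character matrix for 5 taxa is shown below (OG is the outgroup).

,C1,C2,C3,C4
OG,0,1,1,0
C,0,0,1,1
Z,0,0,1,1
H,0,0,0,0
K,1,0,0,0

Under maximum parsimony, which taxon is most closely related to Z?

C

Character polarity is set by the outgroup: the derived state is whichever differs from the outgroup's state, so for C2, C3 the derived state is '0', and for the remaining characters it is '1'.
C1 (derived state '1') is unique to K (autapomorphy; uninformative for grouping).
All ingroup taxa share the derived state '0' for C2; it defines the ingroup but does not resolve relationships within it.
C3: derived state '0' in H and K only — synapomorphy for {H, K}.
Only C and Z show the derived state '1' for C4, supporting them as a clade.
Most parsimonious ingroup topology: ((C,Z),(H,K)).
Z and C form a cherry on this tree, so they are sister taxa.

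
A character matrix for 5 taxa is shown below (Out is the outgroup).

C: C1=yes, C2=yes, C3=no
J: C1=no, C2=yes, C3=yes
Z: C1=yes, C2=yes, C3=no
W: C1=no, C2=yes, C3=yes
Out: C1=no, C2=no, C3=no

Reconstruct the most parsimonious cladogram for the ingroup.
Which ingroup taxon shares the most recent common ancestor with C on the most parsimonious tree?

Z

The outgroup has state 'no' for every character, so 'yes' is the derived state throughout.
Only C and Z show the derived state 'yes' for C1, supporting them as a clade.
C2 (derived state 'yes') is shared by all ingroup taxa — unites the whole ingroup.
C3 (derived state 'yes') is shared by J and W — a synapomorphy uniting that clade.
Most parsimonious ingroup topology: ((W,J),(Z,C)).
C and Z form a cherry on this tree, so they are sister taxa.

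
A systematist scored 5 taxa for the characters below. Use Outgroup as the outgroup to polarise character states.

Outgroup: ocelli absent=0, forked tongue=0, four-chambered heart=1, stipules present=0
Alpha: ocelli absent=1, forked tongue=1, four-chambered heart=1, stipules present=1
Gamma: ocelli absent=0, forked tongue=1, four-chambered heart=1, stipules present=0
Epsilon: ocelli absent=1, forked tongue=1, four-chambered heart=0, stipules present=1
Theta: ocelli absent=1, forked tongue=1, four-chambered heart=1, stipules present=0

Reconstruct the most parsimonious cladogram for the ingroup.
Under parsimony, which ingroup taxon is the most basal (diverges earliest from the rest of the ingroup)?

Gamma

Character polarity is set by the outgroup: the derived state is whichever differs from the outgroup's state, so for four-chambered heart the derived state is '0', and for the remaining characters it is '1'.
Only Alpha, Epsilon, and Theta show the derived state '1' for ocelli absent, supporting them as a clade.
forked tongue (derived state '1') is shared by all ingroup taxa — unites the whole ingroup.
four-chambered heart: derived state '0' in Epsilon only — an autapomorphy, so it tells us nothing about relationships among taxa.
Only Alpha and Epsilon show the derived state '1' for stipules present, supporting them as a clade.
Most parsimonious ingroup topology: (((Alpha,Epsilon),Theta),Gamma).
Gamma is sister to the clade containing all other ingroup taxa, so it is the earliest-diverging (most basal) ingroup lineage.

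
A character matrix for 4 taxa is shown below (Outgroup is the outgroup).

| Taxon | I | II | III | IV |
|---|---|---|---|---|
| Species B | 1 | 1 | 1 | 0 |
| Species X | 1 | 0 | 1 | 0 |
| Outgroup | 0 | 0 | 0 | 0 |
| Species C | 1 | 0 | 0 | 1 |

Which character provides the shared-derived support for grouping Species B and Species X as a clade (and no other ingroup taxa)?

The outgroup has state '0' for every character, so '1' is the derived state throughout.
I (derived state '1') is shared by all ingroup taxa — unites the whole ingroup.
II: derived state '1' in Species B only — an autapomorphy, so it tells us nothing about relationships among taxa.
III (derived state '1') is shared by Species B and Species X — a synapomorphy uniting that clade.
IV: derived state '1' in Species C only — an autapomorphy, so it tells us nothing about relationships among taxa.
Most parsimonious ingroup topology: ((Species B,Species X),Species C).
The clade {Species B, Species X} is supported by III: its derived state '1' occurs in exactly those taxa and in no other taxon (including the outgroup).

III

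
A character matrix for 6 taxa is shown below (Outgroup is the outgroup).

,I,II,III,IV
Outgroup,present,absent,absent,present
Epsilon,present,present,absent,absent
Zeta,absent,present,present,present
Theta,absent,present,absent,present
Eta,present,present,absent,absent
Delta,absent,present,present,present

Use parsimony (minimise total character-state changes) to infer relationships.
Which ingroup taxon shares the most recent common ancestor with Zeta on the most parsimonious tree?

Delta

Character polarity is set by the outgroup: the derived state is whichever differs from the outgroup's state, so for I, IV the derived state is 'absent', and for the remaining characters it is 'present'.
Only Delta, Theta, and Zeta show the derived state 'absent' for I, supporting them as a clade.
II (derived state 'present') is shared by all ingroup taxa — unites the whole ingroup.
III (derived state 'present') is shared by Delta and Zeta — a synapomorphy uniting that clade.
IV: derived state 'absent' in Epsilon and Eta only — synapomorphy for {Epsilon, Eta}.
Most parsimonious ingroup topology: ((Epsilon,Eta),((Zeta,Delta),Theta)).
Zeta and Delta form a cherry on this tree, so they are sister taxa.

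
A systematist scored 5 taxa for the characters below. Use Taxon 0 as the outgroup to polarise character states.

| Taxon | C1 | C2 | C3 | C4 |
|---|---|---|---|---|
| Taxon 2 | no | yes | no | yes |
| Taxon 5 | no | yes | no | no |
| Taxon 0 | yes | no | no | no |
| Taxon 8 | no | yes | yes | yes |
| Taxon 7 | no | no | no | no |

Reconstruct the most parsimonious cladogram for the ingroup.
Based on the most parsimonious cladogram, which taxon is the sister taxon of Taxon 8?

Taxon 2

Character polarity is set by the outgroup: the derived state is whichever differs from the outgroup's state, so for C1 the derived state is 'no', and for the remaining characters it is 'yes'.
C1 (derived state 'no') is shared by all ingroup taxa — unites the whole ingroup.
Only Taxon 2, Taxon 5, and Taxon 8 show the derived state 'yes' for C2, supporting them as a clade.
C3 (derived state 'yes') is unique to Taxon 8 (autapomorphy; uninformative for grouping).
C4 (derived state 'yes') is shared by Taxon 2 and Taxon 8 — a synapomorphy uniting that clade.
Most parsimonious ingroup topology: (((Taxon 2,Taxon 8),Taxon 5),Taxon 7).
Taxon 8 and Taxon 2 form a cherry on this tree, so they are sister taxa.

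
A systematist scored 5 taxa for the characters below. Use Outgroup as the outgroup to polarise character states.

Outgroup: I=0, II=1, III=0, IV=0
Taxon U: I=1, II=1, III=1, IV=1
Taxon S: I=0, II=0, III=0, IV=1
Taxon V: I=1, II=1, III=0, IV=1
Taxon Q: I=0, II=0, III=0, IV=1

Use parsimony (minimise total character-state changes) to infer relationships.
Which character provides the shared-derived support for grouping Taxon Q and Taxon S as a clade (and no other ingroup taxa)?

Character polarity is set by the outgroup: the derived state is whichever differs from the outgroup's state, so for II the derived state is '0', and for the remaining characters it is '1'.
I (derived state '1') is shared by Taxon U and Taxon V — a synapomorphy uniting that clade.
II (derived state '0') is shared by Taxon Q and Taxon S — a synapomorphy uniting that clade.
III (derived state '1') is unique to Taxon U (autapomorphy; uninformative for grouping).
All ingroup taxa share the derived state '1' for IV; it defines the ingroup but does not resolve relationships within it.
Most parsimonious ingroup topology: ((Taxon U,Taxon V),(Taxon S,Taxon Q)).
The clade {Taxon Q, Taxon S} is supported by II: its derived state '0' occurs in exactly those taxa and in no other taxon (including the outgroup).

II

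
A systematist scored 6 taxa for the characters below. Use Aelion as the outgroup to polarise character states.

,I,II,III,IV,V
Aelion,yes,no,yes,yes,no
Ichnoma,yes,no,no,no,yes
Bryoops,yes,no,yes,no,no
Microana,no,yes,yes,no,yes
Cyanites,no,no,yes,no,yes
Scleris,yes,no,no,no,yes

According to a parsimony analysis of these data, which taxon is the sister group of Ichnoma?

Character polarity is set by the outgroup: the derived state is whichever differs from the outgroup's state, so for I, III, IV the derived state is 'no', and for the remaining characters it is 'yes'.
I: derived state 'no' in Cyanites and Microana only — synapomorphy for {Cyanites, Microana}.
II (derived state 'yes') is unique to Microana (autapomorphy; uninformative for grouping).
III: derived state 'no' in Ichnoma and Scleris only — synapomorphy for {Ichnoma, Scleris}.
All ingroup taxa share the derived state 'no' for IV; it defines the ingroup but does not resolve relationships within it.
Only Cyanites, Ichnoma, Microana, and Scleris show the derived state 'yes' for V, supporting them as a clade.
Most parsimonious ingroup topology: (((Ichnoma,Scleris),(Microana,Cyanites)),Bryoops).
Ichnoma and Scleris form a cherry on this tree, so they are sister taxa.

Scleris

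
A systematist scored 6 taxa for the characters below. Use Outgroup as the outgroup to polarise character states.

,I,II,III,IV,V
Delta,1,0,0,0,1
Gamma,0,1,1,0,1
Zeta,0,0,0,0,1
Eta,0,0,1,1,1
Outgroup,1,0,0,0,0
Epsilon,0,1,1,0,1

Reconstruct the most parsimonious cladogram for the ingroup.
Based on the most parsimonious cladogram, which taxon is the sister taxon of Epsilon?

Gamma

Character polarity is set by the outgroup: the derived state is whichever differs from the outgroup's state, so for I the derived state is '0', and for the remaining characters it is '1'.
I: derived state '0' in Epsilon, Eta, Gamma, and Zeta only — synapomorphy for {Epsilon, Eta, Gamma, Zeta}.
Only Epsilon and Gamma show the derived state '1' for II, supporting them as a clade.
III: derived state '1' in Epsilon, Eta, and Gamma only — synapomorphy for {Epsilon, Eta, Gamma}.
IV (derived state '1') is unique to Eta (autapomorphy; uninformative for grouping).
All ingroup taxa share the derived state '1' for V; it defines the ingroup but does not resolve relationships within it.
Most parsimonious ingroup topology: (Delta,(((Epsilon,Gamma),Eta),Zeta)).
Epsilon and Gamma form a cherry on this tree, so they are sister taxa.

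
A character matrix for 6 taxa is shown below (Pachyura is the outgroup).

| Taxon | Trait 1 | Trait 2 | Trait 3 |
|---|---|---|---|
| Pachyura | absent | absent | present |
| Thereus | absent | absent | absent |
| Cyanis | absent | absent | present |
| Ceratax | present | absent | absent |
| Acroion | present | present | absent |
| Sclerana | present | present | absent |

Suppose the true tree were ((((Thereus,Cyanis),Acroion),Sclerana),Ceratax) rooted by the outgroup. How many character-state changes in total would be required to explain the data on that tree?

6

Map each character onto ((((Thereus,Cyanis),Acroion),Sclerana),Ceratax) (rooted by Pachyura) and count the minimum state changes it requires (Fitch parsimony):
Trait 1: 2; Trait 2: 2; Trait 3: 2.
Total tree length = 6.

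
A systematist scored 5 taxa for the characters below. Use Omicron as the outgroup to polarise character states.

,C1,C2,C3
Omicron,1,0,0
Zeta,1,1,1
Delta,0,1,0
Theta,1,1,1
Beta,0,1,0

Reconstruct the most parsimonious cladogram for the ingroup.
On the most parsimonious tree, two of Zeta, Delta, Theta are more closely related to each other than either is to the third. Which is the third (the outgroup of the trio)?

Delta

Character polarity is set by the outgroup: the derived state is whichever differs from the outgroup's state, so for C1 the derived state is '0', and for the remaining characters it is '1'.
Only Beta and Delta show the derived state '0' for C1, supporting them as a clade.
C2 (derived state '1') is shared by all ingroup taxa — unites the whole ingroup.
C3: derived state '1' in Theta and Zeta only — synapomorphy for {Theta, Zeta}.
Most parsimonious ingroup topology: ((Zeta,Theta),(Delta,Beta)).
Zeta and Theta share a more recent common ancestor with each other than either does with Delta, so Delta is the least closely related of the three.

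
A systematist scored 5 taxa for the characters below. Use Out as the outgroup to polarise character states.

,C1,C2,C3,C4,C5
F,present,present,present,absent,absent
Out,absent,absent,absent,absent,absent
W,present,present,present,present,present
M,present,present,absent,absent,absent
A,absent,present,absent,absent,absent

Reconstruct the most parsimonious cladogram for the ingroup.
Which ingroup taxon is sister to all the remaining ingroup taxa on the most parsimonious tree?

The outgroup has state 'absent' for every character, so 'present' is the derived state throughout.
C1 (derived state 'present') is shared by F, M, and W — a synapomorphy uniting that clade.
C2 (derived state 'present') is shared by all ingroup taxa — unites the whole ingroup.
C3: derived state 'present' in F and W only — synapomorphy for {F, W}.
C4: derived state 'present' in W only — an autapomorphy, so it tells us nothing about relationships among taxa.
C5: derived state 'present' in W only — an autapomorphy, so it tells us nothing about relationships among taxa.
Most parsimonious ingroup topology: (((W,F),M),A).
A is sister to the clade containing all other ingroup taxa, so it is the earliest-diverging (most basal) ingroup lineage.

A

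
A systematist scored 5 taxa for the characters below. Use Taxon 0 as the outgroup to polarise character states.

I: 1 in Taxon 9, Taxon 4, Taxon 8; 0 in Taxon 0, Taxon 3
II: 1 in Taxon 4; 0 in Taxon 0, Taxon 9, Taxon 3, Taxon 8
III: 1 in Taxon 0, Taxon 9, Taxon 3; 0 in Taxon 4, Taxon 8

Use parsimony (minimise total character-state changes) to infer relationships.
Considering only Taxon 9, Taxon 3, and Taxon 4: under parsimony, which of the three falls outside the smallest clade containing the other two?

Character polarity is set by the outgroup: the derived state is whichever differs from the outgroup's state, so for III the derived state is '0', and for the remaining characters it is '1'.
I: derived state '1' in Taxon 4, Taxon 8, and Taxon 9 only — synapomorphy for {Taxon 4, Taxon 8, Taxon 9}.
II: derived state '1' in Taxon 4 only — an autapomorphy, so it tells us nothing about relationships among taxa.
III (derived state '0') is shared by Taxon 4 and Taxon 8 — a synapomorphy uniting that clade.
Most parsimonious ingroup topology: (((Taxon 8,Taxon 4),Taxon 9),Taxon 3).
Taxon 9 and Taxon 4 share a more recent common ancestor with each other than either does with Taxon 3, so Taxon 3 is the least closely related of the three.

Taxon 3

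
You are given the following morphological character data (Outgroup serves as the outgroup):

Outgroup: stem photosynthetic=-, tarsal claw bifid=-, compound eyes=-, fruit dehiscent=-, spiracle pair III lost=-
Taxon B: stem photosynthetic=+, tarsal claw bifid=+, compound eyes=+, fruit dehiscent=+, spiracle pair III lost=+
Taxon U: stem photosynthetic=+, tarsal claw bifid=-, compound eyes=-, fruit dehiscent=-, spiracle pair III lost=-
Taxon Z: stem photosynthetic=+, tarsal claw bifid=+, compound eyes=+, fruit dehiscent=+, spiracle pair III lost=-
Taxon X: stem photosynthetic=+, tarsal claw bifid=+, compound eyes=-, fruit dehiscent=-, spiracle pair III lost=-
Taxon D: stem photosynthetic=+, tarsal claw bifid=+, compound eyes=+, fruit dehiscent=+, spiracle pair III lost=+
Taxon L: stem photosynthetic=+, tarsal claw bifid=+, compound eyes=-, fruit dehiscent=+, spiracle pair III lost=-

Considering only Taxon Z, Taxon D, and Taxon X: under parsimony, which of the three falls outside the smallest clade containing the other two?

The outgroup has state '-' for every character, so '+' is the derived state throughout.
stem photosynthetic (derived state '+') is shared by all ingroup taxa — unites the whole ingroup.
tarsal claw bifid (derived state '+') is shared by Taxon B, Taxon D, Taxon L, Taxon X, and Taxon Z — a synapomorphy uniting that clade.
compound eyes (derived state '+') is shared by Taxon B, Taxon D, and Taxon Z — a synapomorphy uniting that clade.
Only Taxon B, Taxon D, Taxon L, and Taxon Z show the derived state '+' for fruit dehiscent, supporting them as a clade.
spiracle pair III lost (derived state '+') is shared by Taxon B and Taxon D — a synapomorphy uniting that clade.
Most parsimonious ingroup topology: (((((Taxon B,Taxon D),Taxon Z),Taxon L),Taxon X),Taxon U).
Taxon Z and Taxon D share a more recent common ancestor with each other than either does with Taxon X, so Taxon X is the least closely related of the three.

Taxon X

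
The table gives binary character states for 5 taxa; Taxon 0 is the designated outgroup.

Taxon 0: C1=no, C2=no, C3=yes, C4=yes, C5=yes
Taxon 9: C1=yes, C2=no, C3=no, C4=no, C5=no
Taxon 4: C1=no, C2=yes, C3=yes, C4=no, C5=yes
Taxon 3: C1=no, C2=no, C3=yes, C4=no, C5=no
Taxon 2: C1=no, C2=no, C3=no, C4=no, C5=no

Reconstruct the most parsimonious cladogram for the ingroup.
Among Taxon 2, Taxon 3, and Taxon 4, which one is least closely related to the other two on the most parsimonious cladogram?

Character polarity is set by the outgroup: the derived state is whichever differs from the outgroup's state, so for C3, C4, C5 the derived state is 'no', and for the remaining characters it is 'yes'.
C1 (derived state 'yes') is unique to Taxon 9 (autapomorphy; uninformative for grouping).
C2: derived state 'yes' in Taxon 4 only — an autapomorphy, so it tells us nothing about relationships among taxa.
C3 (derived state 'no') is shared by Taxon 2 and Taxon 9 — a synapomorphy uniting that clade.
C4 (derived state 'no') is shared by all ingroup taxa — unites the whole ingroup.
C5 (derived state 'no') is shared by Taxon 2, Taxon 3, and Taxon 9 — a synapomorphy uniting that clade.
Most parsimonious ingroup topology: (((Taxon 9,Taxon 2),Taxon 3),Taxon 4).
Taxon 2 and Taxon 3 share a more recent common ancestor with each other than either does with Taxon 4, so Taxon 4 is the least closely related of the three.

Taxon 4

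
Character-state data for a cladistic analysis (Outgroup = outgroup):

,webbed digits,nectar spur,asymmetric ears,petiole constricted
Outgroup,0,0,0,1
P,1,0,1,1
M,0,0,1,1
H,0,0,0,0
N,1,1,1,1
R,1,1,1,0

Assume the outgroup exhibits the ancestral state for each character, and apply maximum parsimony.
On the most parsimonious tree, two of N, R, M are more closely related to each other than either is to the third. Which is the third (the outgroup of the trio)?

Character polarity is set by the outgroup: the derived state is whichever differs from the outgroup's state, so for petiole constricted the derived state is '0', and for the remaining characters it is '1'.
Only N, P, and R show the derived state '1' for webbed digits, supporting them as a clade.
nectar spur: derived state '1' in N and R only — synapomorphy for {N, R}.
asymmetric ears: derived state '1' in M, N, P, and R only — synapomorphy for {M, N, P, R}.
petiole constricted (state '0') occurs in H and R but conflicts with the nesting implied by the other characters — most parsimoniously interpreted as homoplasy.
Most parsimonious ingroup topology: (((P,(N,R)),M),H).
N and R share a more recent common ancestor with each other than either does with M, so M is the least closely related of the three.

M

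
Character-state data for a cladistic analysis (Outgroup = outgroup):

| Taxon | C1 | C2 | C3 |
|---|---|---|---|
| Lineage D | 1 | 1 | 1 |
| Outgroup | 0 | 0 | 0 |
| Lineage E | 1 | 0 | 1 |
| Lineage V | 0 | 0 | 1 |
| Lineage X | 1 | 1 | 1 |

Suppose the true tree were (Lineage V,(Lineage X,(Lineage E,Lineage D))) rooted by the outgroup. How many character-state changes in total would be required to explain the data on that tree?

4

Map each character onto (Lineage V,(Lineage X,(Lineage E,Lineage D))) (rooted by Outgroup) and count the minimum state changes it requires (Fitch parsimony):
C1: 1; C2: 2; C3: 1.
Total tree length = 4.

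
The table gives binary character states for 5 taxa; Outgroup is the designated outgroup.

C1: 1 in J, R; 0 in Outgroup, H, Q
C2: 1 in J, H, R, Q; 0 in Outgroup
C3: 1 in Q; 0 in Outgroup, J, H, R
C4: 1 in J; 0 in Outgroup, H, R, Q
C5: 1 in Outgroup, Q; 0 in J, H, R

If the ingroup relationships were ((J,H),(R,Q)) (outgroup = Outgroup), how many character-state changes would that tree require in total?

Map each character onto ((J,H),(R,Q)) (rooted by Outgroup) and count the minimum state changes it requires (Fitch parsimony):
C1: 2; C2: 1; C3: 1; C4: 1; C5: 2.
Total tree length = 7.

7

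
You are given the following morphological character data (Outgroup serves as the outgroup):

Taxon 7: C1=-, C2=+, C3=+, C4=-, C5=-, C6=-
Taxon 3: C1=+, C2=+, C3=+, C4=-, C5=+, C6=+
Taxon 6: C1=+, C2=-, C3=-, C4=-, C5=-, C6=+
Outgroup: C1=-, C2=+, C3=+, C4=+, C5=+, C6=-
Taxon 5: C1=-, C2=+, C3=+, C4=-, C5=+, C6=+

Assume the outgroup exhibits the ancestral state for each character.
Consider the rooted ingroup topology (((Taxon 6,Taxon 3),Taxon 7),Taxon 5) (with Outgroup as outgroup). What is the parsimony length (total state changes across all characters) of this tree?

8

Map each character onto (((Taxon 6,Taxon 3),Taxon 7),Taxon 5) (rooted by Outgroup) and count the minimum state changes it requires (Fitch parsimony):
C1: 1; C2: 1; C3: 1; C4: 1; C5: 2; C6: 2.
Total tree length = 8.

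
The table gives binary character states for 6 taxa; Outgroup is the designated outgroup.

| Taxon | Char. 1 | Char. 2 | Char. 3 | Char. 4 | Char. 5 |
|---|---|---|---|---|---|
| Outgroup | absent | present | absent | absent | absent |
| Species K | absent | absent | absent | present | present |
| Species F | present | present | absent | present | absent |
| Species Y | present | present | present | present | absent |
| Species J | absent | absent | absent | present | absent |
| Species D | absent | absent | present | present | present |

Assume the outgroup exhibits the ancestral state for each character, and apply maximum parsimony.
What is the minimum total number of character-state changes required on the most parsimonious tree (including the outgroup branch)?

6

Character polarity is set by the outgroup: the derived state is whichever differs from the outgroup's state, so for Char. 2 the derived state is 'absent', and for the remaining characters it is 'present'.
Char. 1 (derived state 'present') is shared by Species F and Species Y — a synapomorphy uniting that clade.
Only Species D, Species J, and Species K show the derived state 'absent' for Char. 2, supporting them as a clade.
Char. 3 groups Species D and Species Y, which is incompatible with the clades supported by the remaining characters; treating it as convergent (homoplasy) costs fewer steps than any alternative tree.
All ingroup taxa share the derived state 'present' for Char. 4; it defines the ingroup but does not resolve relationships within it.
Char. 5 (derived state 'present') is shared by Species D and Species K — a synapomorphy uniting that clade.
Most parsimonious ingroup topology: (((Species K,Species D),Species J),(Species F,Species Y)).
Changes per character on this tree: Char. 1: 1; Char. 2: 1; Char. 3: 2; Char. 4: 1; Char. 5: 1.
Total = 6.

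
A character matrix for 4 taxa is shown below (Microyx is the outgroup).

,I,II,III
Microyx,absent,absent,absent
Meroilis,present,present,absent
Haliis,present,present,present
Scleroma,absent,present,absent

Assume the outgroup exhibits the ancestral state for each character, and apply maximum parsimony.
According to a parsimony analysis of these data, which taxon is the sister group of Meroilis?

Haliis

The outgroup has state 'absent' for every character, so 'present' is the derived state throughout.
Only Haliis and Meroilis show the derived state 'present' for I, supporting them as a clade.
II (derived state 'present') is shared by all ingroup taxa — unites the whole ingroup.
III (derived state 'present') is unique to Haliis (autapomorphy; uninformative for grouping).
Most parsimonious ingroup topology: ((Meroilis,Haliis),Scleroma).
Meroilis and Haliis form a cherry on this tree, so they are sister taxa.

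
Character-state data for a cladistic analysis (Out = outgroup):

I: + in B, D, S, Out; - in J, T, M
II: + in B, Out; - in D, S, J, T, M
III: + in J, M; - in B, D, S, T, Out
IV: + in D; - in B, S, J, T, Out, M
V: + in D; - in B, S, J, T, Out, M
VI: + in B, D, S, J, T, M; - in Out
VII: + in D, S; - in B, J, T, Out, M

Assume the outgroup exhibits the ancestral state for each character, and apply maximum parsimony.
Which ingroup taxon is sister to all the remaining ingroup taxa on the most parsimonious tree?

Character polarity is set by the outgroup: the derived state is whichever differs from the outgroup's state, so for I, II the derived state is '-', and for the remaining characters it is '+'.
Only J, M, and T show the derived state '-' for I, supporting them as a clade.
Only D, J, M, S, and T show the derived state '-' for II, supporting them as a clade.
Only J and M show the derived state '+' for III, supporting them as a clade.
IV: derived state '+' in D only — an autapomorphy, so it tells us nothing about relationships among taxa.
V (derived state '+') is unique to D (autapomorphy; uninformative for grouping).
VI (derived state '+') is shared by all ingroup taxa — unites the whole ingroup.
VII: derived state '+' in D and S only — synapomorphy for {D, S}.
Most parsimonious ingroup topology: ((((M,J),T),(D,S)),B).
B is sister to the clade containing all other ingroup taxa, so it is the earliest-diverging (most basal) ingroup lineage.

B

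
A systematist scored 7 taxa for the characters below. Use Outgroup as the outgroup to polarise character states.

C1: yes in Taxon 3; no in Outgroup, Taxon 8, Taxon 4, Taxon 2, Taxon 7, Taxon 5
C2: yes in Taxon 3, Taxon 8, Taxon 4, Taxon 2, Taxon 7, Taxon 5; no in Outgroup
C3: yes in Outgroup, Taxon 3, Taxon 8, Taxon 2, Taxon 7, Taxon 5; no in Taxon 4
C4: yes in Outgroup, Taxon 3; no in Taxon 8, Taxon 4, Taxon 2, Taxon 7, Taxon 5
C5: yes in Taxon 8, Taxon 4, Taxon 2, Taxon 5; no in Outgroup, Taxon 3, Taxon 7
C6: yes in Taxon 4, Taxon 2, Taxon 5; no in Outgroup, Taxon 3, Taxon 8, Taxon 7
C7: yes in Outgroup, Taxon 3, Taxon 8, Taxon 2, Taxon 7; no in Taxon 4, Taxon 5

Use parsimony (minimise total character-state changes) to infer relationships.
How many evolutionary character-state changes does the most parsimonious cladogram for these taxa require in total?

7

Character polarity is set by the outgroup: the derived state is whichever differs from the outgroup's state, so for C3, C4, C7 the derived state is 'no', and for the remaining characters it is 'yes'.
C1 (derived state 'yes') is unique to Taxon 3 (autapomorphy; uninformative for grouping).
All ingroup taxa share the derived state 'yes' for C2; it defines the ingroup but does not resolve relationships within it.
C3: derived state 'no' in Taxon 4 only — an autapomorphy, so it tells us nothing about relationships among taxa.
Only Taxon 2, Taxon 4, Taxon 5, Taxon 7, and Taxon 8 show the derived state 'no' for C4, supporting them as a clade.
C5: derived state 'yes' in Taxon 2, Taxon 4, Taxon 5, and Taxon 8 only — synapomorphy for {Taxon 2, Taxon 4, Taxon 5, Taxon 8}.
C6: derived state 'yes' in Taxon 2, Taxon 4, and Taxon 5 only — synapomorphy for {Taxon 2, Taxon 4, Taxon 5}.
C7: derived state 'no' in Taxon 4 and Taxon 5 only — synapomorphy for {Taxon 4, Taxon 5}.
Most parsimonious ingroup topology: (Taxon 3,((Taxon 8,((Taxon 4,Taxon 5),Taxon 2)),Taxon 7)).
Changes per character on this tree: C1: 1; C2: 1; C3: 1; C4: 1; C5: 1; C6: 1; C7: 1.
Total = 7.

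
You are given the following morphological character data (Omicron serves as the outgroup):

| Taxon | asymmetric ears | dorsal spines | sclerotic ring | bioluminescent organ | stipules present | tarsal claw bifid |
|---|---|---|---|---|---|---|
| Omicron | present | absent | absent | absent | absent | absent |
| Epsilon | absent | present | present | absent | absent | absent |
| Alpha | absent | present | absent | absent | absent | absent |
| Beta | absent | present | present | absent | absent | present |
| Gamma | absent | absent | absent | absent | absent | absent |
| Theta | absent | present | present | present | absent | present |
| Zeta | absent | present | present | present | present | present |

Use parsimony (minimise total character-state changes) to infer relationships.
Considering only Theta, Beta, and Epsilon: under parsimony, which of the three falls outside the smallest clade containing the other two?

Epsilon

Character polarity is set by the outgroup: the derived state is whichever differs from the outgroup's state, so for asymmetric ears the derived state is 'absent', and for the remaining characters it is 'present'.
All ingroup taxa share the derived state 'absent' for asymmetric ears; it defines the ingroup but does not resolve relationships within it.
dorsal spines: derived state 'present' in Alpha, Beta, Epsilon, Theta, and Zeta only — synapomorphy for {Alpha, Beta, Epsilon, Theta, Zeta}.
sclerotic ring (derived state 'present') is shared by Beta, Epsilon, Theta, and Zeta — a synapomorphy uniting that clade.
Only Theta and Zeta show the derived state 'present' for bioluminescent organ, supporting them as a clade.
stipules present (derived state 'present') is unique to Zeta (autapomorphy; uninformative for grouping).
tarsal claw bifid: derived state 'present' in Beta, Theta, and Zeta only — synapomorphy for {Beta, Theta, Zeta}.
Most parsimonious ingroup topology: (((Epsilon,(Beta,(Theta,Zeta))),Alpha),Gamma).
Theta and Beta share a more recent common ancestor with each other than either does with Epsilon, so Epsilon is the least closely related of the three.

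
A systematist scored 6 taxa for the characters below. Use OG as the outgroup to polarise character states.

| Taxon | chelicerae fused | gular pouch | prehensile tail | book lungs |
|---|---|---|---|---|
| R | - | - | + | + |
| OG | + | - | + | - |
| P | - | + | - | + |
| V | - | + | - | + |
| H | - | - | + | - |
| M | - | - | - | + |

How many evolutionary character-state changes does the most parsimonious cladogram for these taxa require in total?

4

Character polarity is set by the outgroup: the derived state is whichever differs from the outgroup's state, so for chelicerae fused, prehensile tail the derived state is '-', and for the remaining characters it is '+'.
chelicerae fused (derived state '-') is shared by all ingroup taxa — unites the whole ingroup.
gular pouch (derived state '+') is shared by P and V — a synapomorphy uniting that clade.
Only M, P, and V show the derived state '-' for prehensile tail, supporting them as a clade.
Only M, P, R, and V show the derived state '+' for book lungs, supporting them as a clade.
Most parsimonious ingroup topology: (((M,(P,V)),R),H).
Changes per character on this tree: chelicerae fused: 1; gular pouch: 1; prehensile tail: 1; book lungs: 1.
Total = 4.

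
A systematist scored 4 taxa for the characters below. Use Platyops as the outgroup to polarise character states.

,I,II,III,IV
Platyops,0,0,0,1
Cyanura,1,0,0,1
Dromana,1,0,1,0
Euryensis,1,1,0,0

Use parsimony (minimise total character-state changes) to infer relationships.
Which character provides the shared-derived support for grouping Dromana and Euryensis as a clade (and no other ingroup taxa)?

IV

Character polarity is set by the outgroup: the derived state is whichever differs from the outgroup's state, so for IV the derived state is '0', and for the remaining characters it is '1'.
All ingroup taxa share the derived state '1' for I; it defines the ingroup but does not resolve relationships within it.
II (derived state '1') is unique to Euryensis (autapomorphy; uninformative for grouping).
III (derived state '1') is unique to Dromana (autapomorphy; uninformative for grouping).
IV (derived state '0') is shared by Dromana and Euryensis — a synapomorphy uniting that clade.
Most parsimonious ingroup topology: (Cyanura,(Dromana,Euryensis)).
The clade {Dromana, Euryensis} is supported by IV: its derived state '0' occurs in exactly those taxa and in no other taxon (including the outgroup).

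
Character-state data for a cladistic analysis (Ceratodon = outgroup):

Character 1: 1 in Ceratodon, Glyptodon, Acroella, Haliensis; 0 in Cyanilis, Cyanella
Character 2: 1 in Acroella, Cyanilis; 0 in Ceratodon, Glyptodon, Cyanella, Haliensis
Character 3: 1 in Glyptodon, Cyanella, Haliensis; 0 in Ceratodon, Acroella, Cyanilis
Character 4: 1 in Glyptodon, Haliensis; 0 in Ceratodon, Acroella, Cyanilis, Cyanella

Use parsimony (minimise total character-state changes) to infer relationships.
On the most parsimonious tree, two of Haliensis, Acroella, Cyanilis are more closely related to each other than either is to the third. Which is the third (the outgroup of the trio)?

Haliensis

Character polarity is set by the outgroup: the derived state is whichever differs from the outgroup's state, so for Character 1 the derived state is '0', and for the remaining characters it is '1'.
Character 1 (state '0') occurs in Cyanella and Cyanilis but conflicts with the nesting implied by the other characters — most parsimoniously interpreted as homoplasy.
Character 2 (derived state '1') is shared by Acroella and Cyanilis — a synapomorphy uniting that clade.
Character 3 (derived state '1') is shared by Cyanella, Glyptodon, and Haliensis — a synapomorphy uniting that clade.
Character 4: derived state '1' in Glyptodon and Haliensis only — synapomorphy for {Glyptodon, Haliensis}.
Most parsimonious ingroup topology: (((Glyptodon,Haliensis),Cyanella),(Acroella,Cyanilis)).
Acroella and Cyanilis share a more recent common ancestor with each other than either does with Haliensis, so Haliensis is the least closely related of the three.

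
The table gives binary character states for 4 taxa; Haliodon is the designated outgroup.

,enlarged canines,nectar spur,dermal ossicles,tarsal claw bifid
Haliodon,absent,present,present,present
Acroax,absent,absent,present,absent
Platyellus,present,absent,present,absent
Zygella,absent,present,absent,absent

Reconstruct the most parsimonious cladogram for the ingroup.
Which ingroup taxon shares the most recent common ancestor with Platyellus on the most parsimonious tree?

Acroax

Character polarity is set by the outgroup: the derived state is whichever differs from the outgroup's state, so for nectar spur, dermal ossicles, tarsal claw bifid the derived state is 'absent', and for the remaining characters it is 'present'.
enlarged canines: derived state 'present' in Platyellus only — an autapomorphy, so it tells us nothing about relationships among taxa.
nectar spur (derived state 'absent') is shared by Acroax and Platyellus — a synapomorphy uniting that clade.
dermal ossicles (derived state 'absent') is unique to Zygella (autapomorphy; uninformative for grouping).
tarsal claw bifid (derived state 'absent') is shared by all ingroup taxa — unites the whole ingroup.
Most parsimonious ingroup topology: ((Acroax,Platyellus),Zygella).
Platyellus and Acroax form a cherry on this tree, so they are sister taxa.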